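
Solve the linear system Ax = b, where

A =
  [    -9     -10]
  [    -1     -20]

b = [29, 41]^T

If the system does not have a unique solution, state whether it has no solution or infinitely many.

x_1 = -1, x_2 = -2

Row-reduce the augmented matrix:
R1 ← R1 / (-9).
R2 ← R2 + 1·R1.
R2 ← R2 / (-170/9).
R1 ← R1 − 10/9·R2.
Reading off the reduced rows gives x_1 = -1, x_2 = -2.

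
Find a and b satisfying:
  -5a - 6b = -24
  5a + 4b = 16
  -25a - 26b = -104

Row-reduce the augmented matrix:
R1 ← R1 / (-5).
R2 ← R2 − 5·R1.
R3 ← R3 + 25·R1.
R2 ← R2 / (-2).
R1 ← R1 − 6/5·R2.
R3 ← R3 − 4·R2.
R3 reduces to 0 = 0, so the extra equation is consistent.
Reading off the reduced rows gives a = 0, b = 4.

a = 0, b = 4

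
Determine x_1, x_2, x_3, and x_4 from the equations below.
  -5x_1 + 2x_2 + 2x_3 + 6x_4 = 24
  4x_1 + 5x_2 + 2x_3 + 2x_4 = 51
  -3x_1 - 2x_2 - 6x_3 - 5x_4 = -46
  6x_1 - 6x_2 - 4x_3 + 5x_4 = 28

Row-reduce the augmented matrix:
R1 ← R1 / (-5).
R2 ← R2 − 4·R1.
R3 ← R3 + 3·R1.
R4 ← R4 − 6·R1.
R2 ← R2 / (33/5).
R1 ← R1 + 2/5·R2.
R3 ← R3 + 16/5·R2.
R4 ← R4 + 18/5·R2.
R3 ← R3 / (-60/11).
R1 ← R1 + 2/11·R3.
R2 ← R2 − 6/11·R3.
R4 ← R4 − 4/11·R3.
R4 ← R4 / (140/9).
R1 ← R1 + 11/18·R4.
R2 ← R2 − 1/2·R4.
R3 ← R3 − 35/36·R4.
Reading off the reduced rows gives x_1 = 4, x_2 = 5, x_3 = -1, x_4 = 6.

x_1 = 4, x_2 = 5, x_3 = -1, x_4 = 6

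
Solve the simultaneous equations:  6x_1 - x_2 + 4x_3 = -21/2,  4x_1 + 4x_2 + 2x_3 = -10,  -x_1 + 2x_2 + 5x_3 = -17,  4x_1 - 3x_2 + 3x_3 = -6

no solution

Row-reduce:
R1 ← R1 / (6).
R2 ← R2 − 4·R1.
R3 ← R3 + 1·R1.
R4 ← R4 − 4·R1.
R2 ← R2 / (14/3).
R1 ← R1 + 1/6·R2.
R3 ← R3 − 11/6·R2.
R4 ← R4 + 7/3·R2.
R3 ← R3 / (83/14).
R1 ← R1 − 9/14·R3.
R2 ← R2 + 1/7·R3.
Row 4 reduces to 0 = -1/2, a contradiction. The system is inconsistent.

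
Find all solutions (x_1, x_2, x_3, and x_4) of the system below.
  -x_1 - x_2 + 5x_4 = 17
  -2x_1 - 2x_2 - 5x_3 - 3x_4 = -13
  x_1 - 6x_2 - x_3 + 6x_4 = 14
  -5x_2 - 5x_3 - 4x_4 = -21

Row-reduce the augmented matrix:
R1 ← R1 / (-1).
R2 ← R2 + 2·R1.
R3 ← R3 − 1·R1.
Swap R2 and R3.
R2 ← R2 / (-7).
R1 ← R1 − 1·R2.
R4 ← R4 + 5·R2.
R3 ← R3 / (-5).
R1 ← R1 + 1/7·R3.
R2 ← R2 − 1/7·R3.
R4 ← R4 + 30/7·R3.
R4 ← R4 / (-5/7).
R1 ← R1 + 107/35·R4.
R2 ← R2 + 68/35·R4.
R3 ← R3 − 13/5·R4.
Reading off the reduced rows gives x_1 = 1, x_2 = 2, x_3 = -1, x_4 = 4.

x_1 = 1, x_2 = 2, x_3 = -1, x_4 = 4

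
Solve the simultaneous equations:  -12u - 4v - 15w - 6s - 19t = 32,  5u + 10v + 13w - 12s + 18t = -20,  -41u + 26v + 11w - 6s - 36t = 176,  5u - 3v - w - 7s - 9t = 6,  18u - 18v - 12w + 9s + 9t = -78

infinitely many solutions

Row-reduce:
R1 ← R1 / (-12).
R2 ← R2 − 5·R1.
R3 ← R3 + 41·R1.
R4 ← R4 − 5·R1.
R5 ← R5 − 18·R1.
R2 ← R2 / (25/3).
R1 ← R1 − 1/3·R2.
R3 ← R3 − 119/3·R2.
R4 ← R4 + 14/3·R2.
R5 ← R5 + 24·R2.
R3 ← R3 / (753/25).
R1 ← R1 − 49/50·R3.
R2 ← R2 − 81/100·R3.
R4 ← R4 + 347/100·R3.
R5 ← R5 + 753/50·R3.
R4 ← R4 / (-4015/502).
R1 ← R1 + 411/251·R4.
R2 ← R2 + 2001/502·R4.
R3 ← R3 − 696/251·R4.
Rank is 4 with 5 unknowns, leaving t free.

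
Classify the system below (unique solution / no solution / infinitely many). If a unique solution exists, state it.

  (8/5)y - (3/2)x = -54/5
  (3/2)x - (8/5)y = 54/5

infinitely many solutions

Row-reduce:
R1 ← R1 / (-3/2).
R2 ← R2 − 3/2·R1.
Rank is 1 with 2 unknowns, leaving y free.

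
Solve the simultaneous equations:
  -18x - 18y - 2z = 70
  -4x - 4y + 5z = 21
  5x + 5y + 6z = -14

Row-reduce:
R1 ← R1 / (-18).
R2 ← R2 + 4·R1.
R3 ← R3 − 5·R1.
R2 ← R2 / (49/9).
R1 ← R1 − 1/9·R2.
R3 ← R3 − 49/9·R2.
Rank is 2 with 3 unknowns, leaving y free.

infinitely many solutions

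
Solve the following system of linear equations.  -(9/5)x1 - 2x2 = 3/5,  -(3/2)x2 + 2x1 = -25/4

Row-reduce the augmented matrix:
R1 ← R1 / (-9/5).
R2 ← R2 − 2·R1.
R2 ← R2 / (-67/18).
R1 ← R1 − 10/9·R2.
Reading off the reduced rows gives x1 = -2, x2 = 3/2.

x1 = -2, x2 = 3/2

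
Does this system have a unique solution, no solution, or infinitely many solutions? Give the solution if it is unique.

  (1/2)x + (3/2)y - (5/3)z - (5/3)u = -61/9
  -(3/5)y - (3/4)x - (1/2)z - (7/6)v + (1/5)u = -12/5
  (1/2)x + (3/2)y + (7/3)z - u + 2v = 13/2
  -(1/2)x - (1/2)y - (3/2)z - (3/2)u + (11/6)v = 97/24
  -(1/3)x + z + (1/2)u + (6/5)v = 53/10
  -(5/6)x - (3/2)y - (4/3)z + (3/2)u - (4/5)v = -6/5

Row-reduce the augmented matrix:
R1 ← R1 / (1/2).
R2 ← R2 + 3/4·R1.
R3 ← R3 − 1/2·R1.
R4 ← R4 + 1/2·R1.
R5 ← R5 + 1/3·R1.
R6 ← R6 + 5/6·R1.
R2 ← R2 / (33/20).
R1 ← R1 − 3·R2.
R4 ← R4 − 1·R2.
R5 ← R5 − 1·R2.
R6 ← R6 − 1·R2.
R3 ← R3 / (4).
R1 ← R1 − 70/33·R3.
R2 ← R2 + 20/11·R3.
R4 ← R4 + 89/66·R3.
R5 ← R5 − 169/99·R3.
R6 ← R6 + 227/99·R3.
R4 ← R4 / (-613/396).
R1 ← R1 − 49/99·R4.
R2 ← R2 + 12/11·R4.
R3 ← R3 − 1/6·R4.
R5 ← R5 − 148/297·R4.
R6 ← R6 − 148/297·R4.
R5 ← R5 / (345647/165510).
R1 ← R1 − 11522/5517·R5.
R2 ← R2 + 11384/5517·R5.
R3 ← R3 − 1556/1839·R5.
R4 ← R4 + 1273/613·R5.
R6 ← R6 − 345647/165510·R5.
R6 reduces to 0 = 0, so the extra equation is consistent.
Reading off the reduced rows gives x = -1/2, y = -5/2, z = 2, u = -1/3, v = 11/4.

x = -1/2, y = -5/2, z = 2, u = -1/3, v = 11/4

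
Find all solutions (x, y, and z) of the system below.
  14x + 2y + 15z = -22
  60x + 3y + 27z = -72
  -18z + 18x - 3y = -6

Row-reduce:
R1 ← R1 / (14).
R2 ← R2 − 60·R1.
R3 ← R3 − 18·R1.
R2 ← R2 / (-39/7).
R1 ← R1 − 1/7·R2.
R3 ← R3 + 39/7·R2.
Rank is 2 with 3 unknowns, leaving z free.

infinitely many solutions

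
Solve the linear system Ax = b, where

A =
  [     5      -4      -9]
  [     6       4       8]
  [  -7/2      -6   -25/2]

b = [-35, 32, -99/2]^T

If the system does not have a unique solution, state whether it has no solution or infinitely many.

Row-reduce:
R1 ← R1 / (5).
R2 ← R2 − 6·R1.
R3 ← R3 + 7/2·R1.
R2 ← R2 / (44/5).
R1 ← R1 + 4/5·R2.
R3 ← R3 + 44/5·R2.
Rank is 2 with 3 unknowns, leaving x_3 free.

infinitely many solutions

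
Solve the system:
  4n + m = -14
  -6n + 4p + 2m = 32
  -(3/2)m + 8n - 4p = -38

no solution

Row-reduce:
R2 ← R2 − 2·R1.
R3 ← R3 + 3/2·R1.
R2 ← R2 / (-14).
R1 ← R1 − 4·R2.
R3 ← R3 − 14·R2.
Row 3 reduces to 0 = 1, a contradiction. The system is inconsistent.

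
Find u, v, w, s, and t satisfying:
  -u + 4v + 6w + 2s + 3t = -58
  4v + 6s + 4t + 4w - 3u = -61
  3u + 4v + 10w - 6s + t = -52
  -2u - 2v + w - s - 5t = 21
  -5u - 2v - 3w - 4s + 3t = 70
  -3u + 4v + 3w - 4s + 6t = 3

Row-reduce the augmented matrix:
R1 ← R1 / (-1).
R2 ← R2 + 3·R1.
R3 ← R3 − 3·R1.
R4 ← R4 + 2·R1.
R5 ← R5 + 5·R1.
R6 ← R6 + 3·R1.
R2 ← R2 / (-8).
R1 ← R1 + 4·R2.
R3 ← R3 − 16·R2.
R4 ← R4 + 10·R2.
R5 ← R5 + 22·R2.
R6 ← R6 + 8·R2.
Swap R3 and R4.
R3 ← R3 / (13/2).
R1 ← R1 − 1·R3.
R2 ← R2 − 7/4·R3.
R5 ← R5 − 11/2·R3.
R6 ← R6 + 1·R3.
Swap R4 and R5.
R4 ← R4 / (-127/13).
R1 ← R1 + 16/13·R4.
R2 ← R2 − 35/26·R4.
R3 ← R3 + 10/13·R4.
R6 ← R6 + 140/13·R4.
Swap R5 and R6.
R5 ← R5 / (-1293/254).
R1 ← R1 + 63/127·R5.
R2 ← R2 − 1371/508·R5.
R3 ← R3 + 301/254·R5.
R4 ← R4 + 75/127·R5.
R6 reduces to 0 = 0, so the extra equation is consistent.
Reading off the reduced rows gives u = -5, v = -3, w = -6, s = -6, t = -1.

u = -5, v = -3, w = -6, s = -6, t = -1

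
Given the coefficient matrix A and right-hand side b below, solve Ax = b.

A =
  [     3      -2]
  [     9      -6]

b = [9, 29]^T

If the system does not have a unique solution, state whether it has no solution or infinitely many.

no solution

Row-reduce:
R1 ← R1 / (3).
R2 ← R2 − 9·R1.
Row 2 reduces to 0 = 2, a contradiction. The system is inconsistent.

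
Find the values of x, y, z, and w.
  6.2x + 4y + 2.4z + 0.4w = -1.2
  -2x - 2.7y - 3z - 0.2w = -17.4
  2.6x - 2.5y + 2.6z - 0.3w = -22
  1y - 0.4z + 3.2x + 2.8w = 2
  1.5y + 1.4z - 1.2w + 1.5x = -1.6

Row-reduce the augmented matrix:
R1 ← R1 / (31/5).
R2 ← R2 + 2·R1.
R3 ← R3 − 13/5·R1.
R4 ← R4 − 16/5·R1.
R5 ← R5 − 3/2·R1.
R2 ← R2 / (-437/310).
R1 ← R1 − 20/31·R2.
R3 ← R3 + 259/62·R2.
R4 ← R4 + 33/31·R2.
R5 ← R5 − 33/62·R2.
R3 ← R3 / (778/95).
R1 ← R1 + 12/19·R3.
R2 ← R2 − 30/19·R3.
R4 ← R4 − 4/95·R3.
R5 ← R5 + 2/95·R3.
R4 ← R4 / (118479/44735).
R1 ← R1 − 109/8947·R4.
R2 ← R2 − 1789/17894·R4.
R3 ← R3 + 1125/35788·R4.
R5 ← R5 + 118479/89470·R4.
R5 reduces to 0 = 0, so the extra equation is consistent.
Reading off the reduced rows gives x = -6, y = 6, z = 4, w = 6.

x = -6, y = 6, z = 4, w = 6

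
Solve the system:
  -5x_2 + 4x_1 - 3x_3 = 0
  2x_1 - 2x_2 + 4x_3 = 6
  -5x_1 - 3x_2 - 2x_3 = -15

Row-reduce the augmented matrix:
R1 ← R1 / (4).
R2 ← R2 − 2·R1.
R3 ← R3 + 5·R1.
R2 ← R2 / (1/2).
R1 ← R1 + 5/4·R2.
R3 ← R3 + 37/4·R2.
R3 ← R3 / (96).
R1 ← R1 − 13·R3.
R2 ← R2 − 11·R3.
Reading off the reduced rows gives x_1 = 2, x_2 = 1, x_3 = 1.

x_1 = 2, x_2 = 1, x_3 = 1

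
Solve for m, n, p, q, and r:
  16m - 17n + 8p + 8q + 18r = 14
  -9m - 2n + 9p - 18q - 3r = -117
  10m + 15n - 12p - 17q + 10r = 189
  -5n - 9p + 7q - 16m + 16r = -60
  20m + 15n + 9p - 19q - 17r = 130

m = 6, n = 6, p = -3, q = 1, r = 2

Row-reduce the augmented matrix:
R1 ← R1 / (16).
R2 ← R2 + 9·R1.
R3 ← R3 − 10·R1.
R4 ← R4 + 16·R1.
R5 ← R5 − 20·R1.
R2 ← R2 / (-185/16).
R1 ← R1 + 17/16·R2.
R3 ← R3 − 205/8·R2.
R4 ← R4 + 22·R2.
R5 ← R5 − 145/4·R2.
R3 ← R3 / (478/37).
R1 ← R1 + 137/185·R3.
R2 ← R2 + 216/185·R3.
R4 ← R4 + 4937/185·R3.
R5 ← R5 − 1529/37·R3.
R4 ← R4 / (-159083/2390).
R1 ← R1 + 2953/2390·R4.
R2 ← R2 + 4212/1195·R4.
R3 ← R3 + 1921/478·R4.
R5 ← R5 − 45291/478·R4.
R5 ← R5 / (1301941/159083).
R1 ← R1 − 58341/159083·R5.
R2 ← R2 + 314214/159083·R5.
R3 ← R3 + 305804/159083·R5.
R4 ← R4 + 120646/159083·R5.
Reading off the reduced rows gives m = 6, n = 6, p = -3, q = 1, r = 2.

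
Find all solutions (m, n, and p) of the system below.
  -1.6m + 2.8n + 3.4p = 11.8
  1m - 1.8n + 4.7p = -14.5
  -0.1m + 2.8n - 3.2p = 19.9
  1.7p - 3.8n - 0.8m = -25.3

m = 1, n = 6, p = -1

Row-reduce the augmented matrix:
R1 ← R1 / (-8/5).
R2 ← R2 − 1·R1.
R3 ← R3 + 1/10·R1.
R4 ← R4 + 4/5·R1.
R2 ← R2 / (-1/20).
R1 ← R1 + 7/4·R2.
R3 ← R3 − 21/8·R2.
R4 ← R4 + 26/5·R2.
R3 ← R3 / (3549/10).
R1 ← R1 + 241·R3.
R2 ← R2 + 273/2·R3.
R4 ← R4 + 3549/5·R3.
R4 reduces to 0 = 0, so the extra equation is consistent.
Reading off the reduced rows gives m = 1, n = 6, p = -1.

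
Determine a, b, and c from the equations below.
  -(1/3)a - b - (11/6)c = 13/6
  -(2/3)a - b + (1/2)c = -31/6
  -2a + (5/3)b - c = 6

a = 1, b = 3, c = -3

Row-reduce the augmented matrix:
R1 ← R1 / (-1/3).
R2 ← R2 + 2/3·R1.
R3 ← R3 + 2·R1.
R1 ← R1 − 3·R2.
R3 ← R3 − 23/3·R2.
R3 ← R3 / (-395/18).
R1 ← R1 + 7·R3.
R2 ← R2 − 25/6·R3.
Reading off the reduced rows gives a = 1, b = 3, c = -3.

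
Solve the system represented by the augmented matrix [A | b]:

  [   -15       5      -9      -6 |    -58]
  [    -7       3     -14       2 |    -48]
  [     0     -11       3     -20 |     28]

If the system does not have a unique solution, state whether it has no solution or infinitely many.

infinitely many solutions

Row-reduce:
R1 ← R1 / (-15).
R2 ← R2 + 7·R1.
R2 ← R2 / (2/3).
R1 ← R1 + 1/3·R2.
R3 ← R3 + 11·R2.
R3 ← R3 / (-1587/10).
R1 ← R1 + 43/10·R3.
R2 ← R2 + 147/10·R3.
Rank is 3 with 4 unknowns, leaving x_4 free.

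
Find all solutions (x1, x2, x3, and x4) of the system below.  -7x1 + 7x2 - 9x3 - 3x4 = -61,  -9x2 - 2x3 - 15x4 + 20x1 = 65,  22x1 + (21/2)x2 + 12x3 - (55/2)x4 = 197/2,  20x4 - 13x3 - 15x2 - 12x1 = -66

infinitely many solutions

Row-reduce:
R1 ← R1 / (-7).
R2 ← R2 − 20·R1.
R3 ← R3 − 22·R1.
R4 ← R4 + 12·R1.
R2 ← R2 / (11).
R1 ← R1 + 1·R2.
R3 ← R3 − 65/2·R2.
R4 ← R4 + 27·R2.
R3 ← R3 / (5051/77).
R1 ← R1 + 95/77·R3.
R2 ← R2 + 194/77·R3.
R4 ← R4 + 5051/77·R3.
Rank is 3 with 4 unknowns, leaving x4 free.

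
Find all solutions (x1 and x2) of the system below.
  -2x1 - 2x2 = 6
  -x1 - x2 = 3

Row-reduce:
R1 ← R1 / (-2).
R2 ← R2 + 1·R1.
Rank is 1 with 2 unknowns, leaving x2 free.

infinitely many solutions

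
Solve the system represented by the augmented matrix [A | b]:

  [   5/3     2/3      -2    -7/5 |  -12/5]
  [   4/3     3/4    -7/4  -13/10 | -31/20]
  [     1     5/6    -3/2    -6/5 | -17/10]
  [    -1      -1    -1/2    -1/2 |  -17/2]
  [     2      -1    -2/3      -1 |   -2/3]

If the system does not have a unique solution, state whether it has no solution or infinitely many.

Row-reduce:
R1 ← R1 / (5/3).
R2 ← R2 − 4/3·R1.
R3 ← R3 − 1·R1.
R4 ← R4 + 1·R1.
R5 ← R5 − 2·R1.
R2 ← R2 / (13/60).
R1 ← R1 − 2/5·R2.
R3 ← R3 − 13/30·R2.
R4 ← R4 + 3/5·R2.
R5 ← R5 + 9/5·R2.
Swap R3 and R4.
R3 ← R3 / (-55/26).
R1 ← R1 + 12/13·R3.
R2 ← R2 + 9/13·R3.
R5 ← R5 − 19/39·R3.
Swap R4 and R5.
R4 ← R4 / (-1022/825).
R1 ← R1 − 81/275·R4.
R2 ← R2 + 63/275·R4.
R3 ← R3 − 239/275·R4.
Row 5 reduces to 0 = -1, a contradiction. The system is inconsistent.

no solution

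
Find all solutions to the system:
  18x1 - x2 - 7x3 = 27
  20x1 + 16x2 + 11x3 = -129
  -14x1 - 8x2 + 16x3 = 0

Row-reduce the augmented matrix:
R1 ← R1 / (18).
R2 ← R2 − 20·R1.
R3 ← R3 + 14·R1.
R2 ← R2 / (154/9).
R1 ← R1 + 1/18·R2.
R3 ← R3 + 79/9·R2.
R3 ← R3 / (3109/154).
R1 ← R1 + 101/308·R3.
R2 ← R2 − 169/154·R3.
Reading off the reduced rows gives x1 = 0, x2 = -6, x3 = -3.

x1 = 0, x2 = -6, x3 = -3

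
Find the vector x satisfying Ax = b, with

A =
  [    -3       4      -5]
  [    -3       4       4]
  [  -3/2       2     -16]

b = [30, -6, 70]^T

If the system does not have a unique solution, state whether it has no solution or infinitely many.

Row-reduce:
R1 ← R1 / (-3).
R2 ← R2 + 3·R1.
R3 ← R3 + 3/2·R1.
R2 ← R2 / (9).
R1 ← R1 − 5/3·R2.
R3 ← R3 + 27/2·R2.
Row 3 reduces to 0 = 1, a contradiction. The system is inconsistent.

no solution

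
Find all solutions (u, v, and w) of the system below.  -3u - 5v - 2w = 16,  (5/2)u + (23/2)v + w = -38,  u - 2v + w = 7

Row-reduce:
R1 ← R1 / (-3).
R2 ← R2 − 5/2·R1.
R3 ← R3 − 1·R1.
R2 ← R2 / (22/3).
R1 ← R1 − 5/3·R2.
R3 ← R3 + 11/3·R2.
Rank is 2 with 3 unknowns, leaving w free.

infinitely many solutions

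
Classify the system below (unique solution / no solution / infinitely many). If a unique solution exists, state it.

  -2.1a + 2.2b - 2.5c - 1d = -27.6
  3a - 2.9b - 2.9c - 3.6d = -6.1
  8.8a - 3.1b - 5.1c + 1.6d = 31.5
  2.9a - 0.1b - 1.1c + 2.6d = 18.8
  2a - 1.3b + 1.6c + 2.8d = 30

Row-reduce the augmented matrix:
R1 ← R1 / (-21/10).
R2 ← R2 − 3·R1.
R3 ← R3 − 44/5·R1.
R4 ← R4 − 29/10·R1.
R5 ← R5 − 2·R1.
R2 ← R2 / (17/70).
R1 ← R1 + 22/21·R2.
R3 ← R3 − 257/42·R2.
R4 ← R4 − 617/210·R2.
R5 ← R5 − 167/210·R2.
R3 ← R3 / (37607/255).
R1 ← R1 + 1363/51·R3.
R2 ← R2 + 453/17·R3.
R4 ← R4 − 37607/510·R3.
R5 ← R5 − 10409/510·R3.
Swap R4 and R5.
R4 ← R4 / (213974/188035).
R1 ← R1 − 47950/37607·R4.
R2 ← R2 − 64640/37607·R4.
R3 ← R3 − 31648/37607·R4.
R5 reduces to 0 = 0, so the extra equation is consistent.
Reading off the reduced rows gives a = 3, b = -4, c = 3, d = 5.

a = 3, b = -4, c = 3, d = 5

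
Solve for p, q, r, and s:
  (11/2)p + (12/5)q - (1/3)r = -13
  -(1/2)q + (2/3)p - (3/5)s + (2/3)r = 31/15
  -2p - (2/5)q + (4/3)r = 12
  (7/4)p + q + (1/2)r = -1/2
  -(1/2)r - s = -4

p = -2, q = 0, r = 6, s = 1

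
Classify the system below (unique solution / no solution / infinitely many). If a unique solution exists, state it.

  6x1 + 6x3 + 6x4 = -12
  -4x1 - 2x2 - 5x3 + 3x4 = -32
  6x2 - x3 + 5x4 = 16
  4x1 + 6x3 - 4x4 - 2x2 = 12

Row-reduce the augmented matrix:
R1 ← R1 / (6).
R2 ← R2 + 4·R1.
R4 ← R4 − 4·R1.
R2 ← R2 / (-2).
R3 ← R3 − 6·R2.
R4 ← R4 + 2·R2.
R3 ← R3 / (-4).
R1 ← R1 − 1·R3.
R2 ← R2 − 1/2·R3.
R4 ← R4 − 3·R3.
R4 ← R4 / (9/2).
R1 ← R1 − 15/2·R4.
R2 ← R2 + 1/4·R4.
R3 ← R3 + 13/2·R4.
Reading off the reduced rows gives x1 = 2, x2 = 6, x3 = 0, x4 = -4.

x1 = 2, x2 = 6, x3 = 0, x4 = -4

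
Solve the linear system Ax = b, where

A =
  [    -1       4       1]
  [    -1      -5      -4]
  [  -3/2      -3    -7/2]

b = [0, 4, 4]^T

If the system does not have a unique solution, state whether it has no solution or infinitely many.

Row-reduce:
R1 ← R1 / (-1).
R2 ← R2 + 1·R1.
R3 ← R3 + 3/2·R1.
R2 ← R2 / (-9).
R1 ← R1 + 4·R2.
R3 ← R3 + 9·R2.
Rank is 2 with 3 unknowns, leaving x_3 free.

infinitely many solutions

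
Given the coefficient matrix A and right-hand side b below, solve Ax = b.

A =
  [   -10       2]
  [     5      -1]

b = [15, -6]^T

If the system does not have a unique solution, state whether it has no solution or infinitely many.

no solution

Row-reduce:
R1 ← R1 / (-10).
R2 ← R2 − 5·R1.
Row 2 reduces to 0 = 3/2, a contradiction. The system is inconsistent.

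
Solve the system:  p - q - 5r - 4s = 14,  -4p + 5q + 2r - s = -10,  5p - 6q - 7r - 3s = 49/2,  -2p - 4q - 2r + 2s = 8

Row-reduce:
R2 ← R2 + 4·R1.
R3 ← R3 − 5·R1.
R4 ← R4 + 2·R1.
R1 ← R1 + 1·R2.
R3 ← R3 + 1·R2.
R4 ← R4 + 6·R2.
Swap R3 and R4.
R3 ← R3 / (-120).
R1 ← R1 + 23·R3.
R2 ← R2 + 18·R3.
Row 4 reduces to 0 = 1/2, a contradiction. The system is inconsistent.

no solution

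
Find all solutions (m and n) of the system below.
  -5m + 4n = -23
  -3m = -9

m = 3, n = -2

Row-reduce the augmented matrix:
R1 ← R1 / (-5).
R2 ← R2 + 3·R1.
R2 ← R2 / (-12/5).
R1 ← R1 + 4/5·R2.
Reading off the reduced rows gives m = 3, n = -2.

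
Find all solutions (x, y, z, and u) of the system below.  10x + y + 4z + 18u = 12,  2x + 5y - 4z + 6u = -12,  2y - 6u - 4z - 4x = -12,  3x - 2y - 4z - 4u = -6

infinitely many solutions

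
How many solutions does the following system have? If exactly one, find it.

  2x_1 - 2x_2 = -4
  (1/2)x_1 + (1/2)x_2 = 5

x_1 = 4, x_2 = 6

Row-reduce the augmented matrix:
R1 ← R1 / (2).
R2 ← R2 − 1/2·R1.
R1 ← R1 + 1·R2.
Reading off the reduced rows gives x_1 = 4, x_2 = 6.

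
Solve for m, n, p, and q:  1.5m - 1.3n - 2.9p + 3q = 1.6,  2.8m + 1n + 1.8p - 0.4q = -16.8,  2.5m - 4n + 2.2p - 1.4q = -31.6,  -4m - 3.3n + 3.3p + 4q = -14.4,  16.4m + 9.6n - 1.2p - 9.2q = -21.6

m = -4, n = 3, p = -5, q = -1

Row-reduce the augmented matrix:
R1 ← R1 / (3/2).
R2 ← R2 − 14/5·R1.
R3 ← R3 − 5/2·R1.
R4 ← R4 + 4·R1.
R5 ← R5 − 82/5·R1.
R2 ← R2 / (257/75).
R1 ← R1 + 13/15·R2.
R3 ← R3 + 11/6·R2.
R4 ← R4 + 203/30·R2.
R5 ← R5 − 1786/75·R2.
R3 ← R3 / (13997/1285).
R1 ← R1 + 28/257·R3.
R2 ← R2 − 541/257·R3.
R4 ← R4 − 12607/1285·R3.
R5 ← R5 + 25214/1285·R3.
R4 ← R4 / (616394/69985).
R1 ← R1 − 5408/13997·R4.
R2 ← R2 − 1487/13997·R4.
R3 ← R3 + 12349/13997·R4.
R5 ← R5 + 1232788/69985·R4.
R5 reduces to 0 = 0, so the extra equation is consistent.
Reading off the reduced rows gives m = -4, n = 3, p = -5, q = -1.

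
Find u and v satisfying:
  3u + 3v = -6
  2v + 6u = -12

u = -2, v = 0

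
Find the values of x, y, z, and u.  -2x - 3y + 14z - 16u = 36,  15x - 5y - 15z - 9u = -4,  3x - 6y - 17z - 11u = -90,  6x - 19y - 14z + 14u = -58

Row-reduce the augmented matrix:
R1 ← R1 / (-2).
R2 ← R2 − 15·R1.
R3 ← R3 − 3·R1.
R4 ← R4 − 6·R1.
R2 ← R2 / (-55/2).
R1 ← R1 − 3/2·R2.
R3 ← R3 + 21/2·R2.
R4 ← R4 + 28·R2.
R3 ← R3 / (-334/11).
R1 ← R1 + 23/11·R3.
R2 ← R2 + 36/11·R3.
R4 ← R4 + 700/11·R3.
R4 ← R4 / (56338/835).
R1 ← R1 + 3/167·R4.
R2 ← R2 − 2634/835·R4.
R3 ← R3 + 392/835·R4.
Reading off the reduced rows gives x = 6, y = 2, z = 5, u = 1.

x = 6, y = 2, z = 5, u = 1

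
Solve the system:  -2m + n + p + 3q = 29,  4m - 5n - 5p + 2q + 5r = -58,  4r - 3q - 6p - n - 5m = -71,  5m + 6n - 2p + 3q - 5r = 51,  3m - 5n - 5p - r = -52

Row-reduce the augmented matrix:
R1 ← R1 / (-2).
R2 ← R2 − 4·R1.
R3 ← R3 + 5·R1.
R4 ← R4 − 5·R1.
R5 ← R5 − 3·R1.
R2 ← R2 / (-3).
R1 ← R1 + 1/2·R2.
R3 ← R3 + 7/2·R2.
R4 ← R4 − 17/2·R2.
R5 ← R5 + 7/2·R2.
R3 ← R3 / (-5).
R2 ← R2 − 1·R3.
R4 ← R4 + 8·R3.
R4 ← R4 / (649/10).
R1 ← R1 + 17/6·R4.
R2 ← R2 + 199/30·R4.
R3 ← R3 − 119/30·R4.
R5 ← R5 + 29/6·R4.
R5 ← R5 / (-350/59).
R1 ← R1 + 18/59·R5.
R2 ← R2 + 47/59·R5.
R3 ← R3 + 22/59·R5.
R4 ← R4 − 11/59·R5.
Reading off the reduced rows gives m = 0, n = 5, p = 6, q = 6, r = -3.

m = 0, n = 5, p = 6, q = 6, r = -3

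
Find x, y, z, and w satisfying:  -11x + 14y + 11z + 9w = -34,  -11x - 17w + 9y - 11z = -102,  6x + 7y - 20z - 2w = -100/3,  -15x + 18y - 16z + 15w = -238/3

Row-reduce the augmented matrix:
R1 ← R1 / (-11).
R2 ← R2 + 11·R1.
R3 ← R3 − 6·R1.
R4 ← R4 + 15·R1.
R2 ← R2 / (-5).
R1 ← R1 + 14/11·R2.
R3 ← R3 − 161/11·R2.
R4 ← R4 + 12/11·R2.
R3 ← R3 / (-392/5).
R1 ← R1 − 23/5·R3.
R2 ← R2 − 22/5·R3.
R4 ← R4 + 131/5·R3.
R4 ← R4 / (6441/196).
R1 ← R1 − 295/196·R4.
R2 ← R2 − 107/98·R4.
R3 ← R3 − 183/196·R4.
Reading off the reduced rows gives x = 8/3, y = -8/3, z = 4/3, w = 2.

x = 8/3, y = -8/3, z = 4/3, w = 2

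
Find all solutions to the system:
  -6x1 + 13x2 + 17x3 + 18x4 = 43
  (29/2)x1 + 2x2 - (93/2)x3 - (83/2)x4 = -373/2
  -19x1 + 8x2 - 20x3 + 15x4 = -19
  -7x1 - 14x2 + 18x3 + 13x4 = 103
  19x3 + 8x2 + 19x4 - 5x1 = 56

no solution

Row-reduce:
R1 ← R1 / (-6).
R2 ← R2 − 29/2·R1.
R3 ← R3 + 19·R1.
R4 ← R4 + 7·R1.
R5 ← R5 + 5·R1.
R2 ← R2 / (401/12).
R1 ← R1 + 13/6·R2.
R3 ← R3 + 199/6·R2.
R4 ← R4 + 175/6·R2.
R5 ← R5 + 17/6·R2.
R3 ← R3 / (-31763/401).
R1 ← R1 + 1277/401·R3.
R2 ← R2 + 65/401·R3.
R4 ← R4 + 2631/401·R3.
R5 ← R5 − 1754/401·R3.
R4 ← R4 / (-93378/31763).
R1 ← R1 + 40071/31763·R4.
R2 ← R2 − 4502/31763·R4.
R3 ← R3 − 16046/31763·R4.
R5 ← R5 − 62252/31763·R4.
Row 5 reduces to 0 = 1/3, a contradiction. The system is inconsistent.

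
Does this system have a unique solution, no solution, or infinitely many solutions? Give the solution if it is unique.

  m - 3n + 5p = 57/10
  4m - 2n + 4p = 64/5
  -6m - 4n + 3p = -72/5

Row-reduce the augmented matrix:
R2 ← R2 − 4·R1.
R3 ← R3 + 6·R1.
R2 ← R2 / (10).
R1 ← R1 + 3·R2.
R3 ← R3 + 22·R2.
R3 ← R3 / (-11/5).
R1 ← R1 − 1/5·R3.
R2 ← R2 + 8/5·R3.
Reading off the reduced rows gives m = 5/2, n = 3/5, p = 1.

m = 5/2, n = 3/5, p = 1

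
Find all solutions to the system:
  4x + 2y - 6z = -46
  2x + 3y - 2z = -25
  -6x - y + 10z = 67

Row-reduce:
R1 ← R1 / (4).
R2 ← R2 − 2·R1.
R3 ← R3 + 6·R1.
R2 ← R2 / (2).
R1 ← R1 − 1/2·R2.
R3 ← R3 − 2·R2.
Rank is 2 with 3 unknowns, leaving z free.

infinitely many solutions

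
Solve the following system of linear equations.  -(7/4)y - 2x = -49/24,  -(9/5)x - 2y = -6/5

x = 7/3, y = -3/2

Row-reduce the augmented matrix:
R1 ← R1 / (-2).
R2 ← R2 + 9/5·R1.
R2 ← R2 / (-17/40).
R1 ← R1 − 7/8·R2.
Reading off the reduced rows gives x = 7/3, y = -3/2.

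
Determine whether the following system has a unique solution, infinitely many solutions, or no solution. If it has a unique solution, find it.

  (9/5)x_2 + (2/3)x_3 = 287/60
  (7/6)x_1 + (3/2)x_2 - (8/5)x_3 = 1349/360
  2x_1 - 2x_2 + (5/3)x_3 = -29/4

x_1 = -2/3, x_2 = 11/4, x_3 = -1/4

Row-reduce the augmented matrix:
Swap R1 and R2.
R1 ← R1 / (7/6).
R3 ← R3 − 2·R1.
R2 ← R2 / (9/5).
R1 ← R1 − 9/7·R2.
R3 ← R3 + 32/7·R2.
R3 ← R3 / (5767/945).
R1 ← R1 + 194/105·R3.
R2 ← R2 − 10/27·R3.
Reading off the reduced rows gives x_1 = -2/3, x_2 = 11/4, x_3 = -1/4.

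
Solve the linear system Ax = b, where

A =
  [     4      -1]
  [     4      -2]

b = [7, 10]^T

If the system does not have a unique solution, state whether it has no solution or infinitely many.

From equation 1: x_2 = -7 + 4·x_1.
Substitute into equation 2 and solve: x_1 = 1.
Then x_2 = -3.

x_1 = 1, x_2 = -3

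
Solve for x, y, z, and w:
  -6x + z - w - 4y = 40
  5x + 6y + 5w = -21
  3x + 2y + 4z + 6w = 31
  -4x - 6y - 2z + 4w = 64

x = -3, y = -6, z = 4, w = 6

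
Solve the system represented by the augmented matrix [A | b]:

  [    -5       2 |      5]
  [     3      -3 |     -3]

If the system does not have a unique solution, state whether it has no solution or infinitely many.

x_1 = -1, x_2 = 0

Row-reduce the augmented matrix:
R1 ← R1 / (-5).
R2 ← R2 − 3·R1.
R2 ← R2 / (-9/5).
R1 ← R1 + 2/5·R2.
Reading off the reduced rows gives x_1 = -1, x_2 = 0.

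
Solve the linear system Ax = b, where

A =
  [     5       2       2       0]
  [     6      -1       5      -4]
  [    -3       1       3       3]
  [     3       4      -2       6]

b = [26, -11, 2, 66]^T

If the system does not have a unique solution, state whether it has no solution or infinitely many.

x_1 = 4, x_2 = 5, x_3 = -2, x_4 = 5

Row-reduce the augmented matrix:
R1 ← R1 / (5).
R2 ← R2 − 6·R1.
R3 ← R3 + 3·R1.
R4 ← R4 − 3·R1.
R2 ← R2 / (-17/5).
R1 ← R1 − 2/5·R2.
R3 ← R3 − 11/5·R2.
R4 ← R4 − 14/5·R2.
R3 ← R3 / (100/17).
R1 ← R1 − 12/17·R3.
R2 ← R2 + 13/17·R3.
R4 ← R4 + 18/17·R3.
R4 ← R4 / (139/50).
R1 ← R1 + 13/25·R4.
R2 ← R2 − 123/100·R4.
R3 ← R3 − 7/100·R4.
Reading off the reduced rows gives x_1 = 4, x_2 = 5, x_3 = -2, x_4 = 5.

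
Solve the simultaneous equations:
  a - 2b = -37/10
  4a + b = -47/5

a = -5/2, b = 3/5

Row-reduce the augmented matrix:
R2 ← R2 − 4·R1.
R2 ← R2 / (9).
R1 ← R1 + 2·R2.
Reading off the reduced rows gives a = -5/2, b = 3/5.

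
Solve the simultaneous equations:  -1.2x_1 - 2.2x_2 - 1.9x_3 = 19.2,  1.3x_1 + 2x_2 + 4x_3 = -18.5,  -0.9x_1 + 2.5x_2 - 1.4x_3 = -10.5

Row-reduce the augmented matrix:
R1 ← R1 / (-6/5).
R2 ← R2 − 13/10·R1.
R3 ← R3 + 9/10·R1.
R2 ← R2 / (-23/60).
R1 ← R1 − 11/6·R2.
R3 ← R3 − 83/20·R2.
R3 ← R3 / (9681/460).
R1 ← R1 − 250/23·R3.
R2 ← R2 + 233/46·R3.
Reading off the reduced rows gives x_1 = -5, x_2 = -6, x_3 = 0.

x_1 = -5, x_2 = -6, x_3 = 0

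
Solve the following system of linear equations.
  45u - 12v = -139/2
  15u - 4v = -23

no solution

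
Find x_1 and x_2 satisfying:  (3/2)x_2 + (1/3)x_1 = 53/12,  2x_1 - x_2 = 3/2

x_1 = 2, x_2 = 5/2

Row-reduce the augmented matrix:
R1 ← R1 / (1/3).
R2 ← R2 − 2·R1.
R2 ← R2 / (-10).
R1 ← R1 − 9/2·R2.
Reading off the reduced rows gives x_1 = 2, x_2 = 5/2.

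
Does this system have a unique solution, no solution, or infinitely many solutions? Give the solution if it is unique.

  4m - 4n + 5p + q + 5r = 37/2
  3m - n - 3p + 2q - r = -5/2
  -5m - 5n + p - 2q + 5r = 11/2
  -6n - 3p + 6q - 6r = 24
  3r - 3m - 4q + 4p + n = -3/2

Row-reduce the augmented matrix:
R1 ← R1 / (4).
R2 ← R2 − 3·R1.
R3 ← R3 + 5·R1.
R5 ← R5 + 3·R1.
R2 ← R2 / (2).
R1 ← R1 + 1·R2.
R3 ← R3 + 10·R2.
R4 ← R4 + 6·R2.
R5 ← R5 + 2·R2.
R3 ← R3 / (-53/2).
R1 ← R1 + 17/8·R3.
R2 ← R2 + 27/8·R3.
R4 ← R4 + 93/4·R3.
R5 ← R5 − 1·R3.
R4 ← R4 / (261/53).
R1 ← R1 − 23/53·R4.
R2 ← R2 + 4/53·R4.
R3 ← R3 + 11/53·R4.
R5 ← R5 + 95/53·R4.
R5 ← R5 / (-161/87).
R1 ← R1 − 121/174·R5.
R2 ← R2 + 161/174·R5.
R3 ← R3 − 7/87·R5.
R4 ← R4 + 164/87·R5.
Reading off the reduced rows gives m = -1/2, n = -2, p = 3, q = 5/2, r = -1.

m = -1/2, n = -2, p = 3, q = 5/2, r = -1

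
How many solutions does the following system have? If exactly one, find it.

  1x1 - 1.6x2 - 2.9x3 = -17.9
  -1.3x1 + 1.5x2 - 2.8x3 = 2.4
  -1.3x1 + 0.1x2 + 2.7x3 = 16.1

x1 = -6, x2 = 2, x3 = 3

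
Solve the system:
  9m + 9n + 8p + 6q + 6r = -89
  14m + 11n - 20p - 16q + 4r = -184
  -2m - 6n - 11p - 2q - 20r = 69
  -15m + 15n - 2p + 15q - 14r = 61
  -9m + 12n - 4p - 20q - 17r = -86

m = -5, n = -6, p = -1, q = 4, r = -1

Row-reduce the augmented matrix:
R1 ← R1 / (9).
R2 ← R2 − 14·R1.
R3 ← R3 + 2·R1.
R4 ← R4 + 15·R1.
R5 ← R5 + 9·R1.
R2 ← R2 / (-3).
R1 ← R1 − 1·R2.
R3 ← R3 + 4·R2.
R4 ← R4 − 30·R2.
R5 ← R5 − 21·R2.
R3 ← R3 / (919/27).
R1 ← R1 + 268/27·R3.
R2 ← R2 − 292/27·R3.
R4 ← R4 + 2818/9·R3.
R5 ← R5 + 2008/9·R3.
R4 ← R4 / (70083/919).
R1 ← R1 − 1726/919·R4.
R2 ← R2 + 1908/919·R4.
R3 ← R3 − 894/919·R4.
R5 ← R5 − 23626/919·R4.
R5 ← R5 / (-4829833/70083).
R1 ← R1 + 31606/70083·R5.
R2 ← R2 − 7744/7787·R5.
R3 ← R3 − 40832/23361·R5.
R4 ← R4 + 150380/70083·R5.
Reading off the reduced rows gives m = -5, n = -6, p = -1, q = 4, r = -1.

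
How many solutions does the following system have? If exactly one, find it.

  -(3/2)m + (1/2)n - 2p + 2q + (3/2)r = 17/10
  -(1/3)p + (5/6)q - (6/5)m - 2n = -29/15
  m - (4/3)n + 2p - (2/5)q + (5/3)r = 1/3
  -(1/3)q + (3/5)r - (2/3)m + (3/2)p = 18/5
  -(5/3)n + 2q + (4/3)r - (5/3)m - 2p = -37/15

Row-reduce the augmented matrix:
R1 ← R1 / (-3/2).
R2 ← R2 + 6/5·R1.
R3 ← R3 − 1·R1.
R4 ← R4 + 2/3·R1.
R5 ← R5 + 5/3·R1.
R2 ← R2 / (-12/5).
R1 ← R1 + 1/3·R2.
R3 ← R3 + 1·R2.
R4 ← R4 + 2/9·R2.
R5 ← R5 + 20/9·R2.
R3 ← R3 / (5/36).
R1 ← R1 − 125/108·R3.
R2 ← R2 + 19/36·R3.
R4 ← R4 − 184/81·R3.
R5 ← R5 + 77/81·R3.
R4 ← R4 / (-19477/900).
R1 ← R1 + 35/3·R4.
R2 ← R2 − 127/25·R4.
R3 ← R3 − 451/50·R4.
R5 ← R5 − 2039/225·R4.
R5 ← R5 / (685657/876465).
R1 ← R1 − 39445/58431·R5.
R2 ← R2 − 37596/97385·R5.
R3 ← R3 − 359762/292155·R5.
R4 ← R4 − 139720/58431·R5.
Reading off the reduced rows gives m = -1, n = 2, p = 12/5, q = 2, r = 0.

m = -1, n = 2, p = 12/5, q = 2, r = 0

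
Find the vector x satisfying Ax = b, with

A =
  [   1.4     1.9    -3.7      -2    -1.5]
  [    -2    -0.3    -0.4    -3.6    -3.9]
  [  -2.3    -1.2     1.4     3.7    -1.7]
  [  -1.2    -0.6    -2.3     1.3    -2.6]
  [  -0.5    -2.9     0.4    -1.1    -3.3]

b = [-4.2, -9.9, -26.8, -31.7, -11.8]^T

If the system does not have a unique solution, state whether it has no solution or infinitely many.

x_1 = 5, x_2 = 2, x_3 = 5, x_4 = -4, x_5 = 3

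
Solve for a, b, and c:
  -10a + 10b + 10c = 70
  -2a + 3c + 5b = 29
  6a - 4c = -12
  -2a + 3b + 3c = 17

a = -4, b = 6, c = -3

Row-reduce the augmented matrix:
R1 ← R1 / (-10).
R2 ← R2 + 2·R1.
R3 ← R3 − 6·R1.
R4 ← R4 + 2·R1.
R2 ← R2 / (3).
R1 ← R1 + 1·R2.
R3 ← R3 − 6·R2.
R4 ← R4 − 1·R2.
Swap R3 and R4.
R3 ← R3 / (2/3).
R1 ← R1 + 2/3·R3.
R2 ← R2 − 1/3·R3.
R4 reduces to 0 = 0, so the extra equation is consistent.
Reading off the reduced rows gives a = -4, b = 6, c = -3.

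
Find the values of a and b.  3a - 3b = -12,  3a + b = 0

a = -1, b = 3

From equation 2: b = 0 − 3·a.
Substitute into equation 1 and solve: a = -1.
Then b = 3.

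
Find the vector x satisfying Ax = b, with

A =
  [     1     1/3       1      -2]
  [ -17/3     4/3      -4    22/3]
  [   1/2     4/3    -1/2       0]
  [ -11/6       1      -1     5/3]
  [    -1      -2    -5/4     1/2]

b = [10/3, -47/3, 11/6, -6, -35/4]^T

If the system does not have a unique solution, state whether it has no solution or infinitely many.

Row-reduce:
R2 ← R2 + 17/3·R1.
R3 ← R3 − 1/2·R1.
R4 ← R4 + 11/6·R1.
R5 ← R5 + 1·R1.
R2 ← R2 / (29/9).
R1 ← R1 − 1/3·R2.
R3 ← R3 − 7/6·R2.
R4 ← R4 − 29/18·R2.
R5 ← R5 + 5/3·R2.
R3 ← R3 / (-93/58).
R1 ← R1 − 24/29·R3.
R2 ← R2 − 15/29·R3.
R5 ← R5 − 71/116·R3.
Swap R4 and R5.
R4 ← R4 / (-245/93).
R1 ← R1 + 10/31·R4.
R2 ← R2 + 14/31·R4.
R3 ← R3 + 142/93·R4.
Row 5 reduces to 0 = -3/2, a contradiction. The system is inconsistent.

no solution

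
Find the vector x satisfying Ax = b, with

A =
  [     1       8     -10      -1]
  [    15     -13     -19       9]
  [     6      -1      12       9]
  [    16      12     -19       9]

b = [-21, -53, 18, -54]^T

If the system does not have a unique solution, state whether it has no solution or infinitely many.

Row-reduce the augmented matrix:
R2 ← R2 − 15·R1.
R3 ← R3 − 6·R1.
R4 ← R4 − 16·R1.
R2 ← R2 / (-133).
R1 ← R1 − 8·R2.
R3 ← R3 + 49·R2.
R4 ← R4 + 116·R2.
R3 ← R3 / (451/19).
R1 ← R1 + 282/133·R3.
R2 ← R2 + 131/133·R3.
R4 ← R4 − 3557/133·R3.
R4 ← R4 / (-9062/3157).
R1 ← R1 − 3137/3157·R4.
R2 ← R2 − 237/3157·R4.
R3 ← R3 − 117/451·R4.
Reading off the reduced rows gives x_1 = -1, x_2 = 0, x_3 = 2, x_4 = 0.

x_1 = -1, x_2 = 0, x_3 = 2, x_4 = 0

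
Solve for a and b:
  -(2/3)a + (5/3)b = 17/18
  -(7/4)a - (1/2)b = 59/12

a = -8/3, b = -1/2

Row-reduce the augmented matrix:
R1 ← R1 / (-2/3).
R2 ← R2 + 7/4·R1.
R2 ← R2 / (-39/8).
R1 ← R1 + 5/2·R2.
Reading off the reduced rows gives a = -8/3, b = -1/2.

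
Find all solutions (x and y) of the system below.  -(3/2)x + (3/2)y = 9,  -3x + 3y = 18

infinitely many solutions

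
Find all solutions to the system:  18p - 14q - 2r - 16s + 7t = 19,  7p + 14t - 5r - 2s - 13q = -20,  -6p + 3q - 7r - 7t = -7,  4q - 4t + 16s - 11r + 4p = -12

Row-reduce:
R1 ← R1 / (18).
R2 ← R2 − 7·R1.
R3 ← R3 + 6·R1.
R4 ← R4 − 4·R1.
R2 ← R2 / (-68/9).
R1 ← R1 + 7/9·R2.
R3 ← R3 + 5/3·R2.
R4 ← R4 − 64/9·R2.
R3 ← R3 / (-229/34).
R1 ← R1 − 11/34·R3.
R2 ← R2 − 19/34·R3.
R4 ← R4 + 247/17·R3.
R4 ← R4 / (8483/229).
R1 ← R1 + 372/229·R4.
R2 ← R2 + 247/229·R4.
R3 ← R3 − 213/229·R4.
Rank is 4 with 5 unknowns, leaving t free.

infinitely many solutions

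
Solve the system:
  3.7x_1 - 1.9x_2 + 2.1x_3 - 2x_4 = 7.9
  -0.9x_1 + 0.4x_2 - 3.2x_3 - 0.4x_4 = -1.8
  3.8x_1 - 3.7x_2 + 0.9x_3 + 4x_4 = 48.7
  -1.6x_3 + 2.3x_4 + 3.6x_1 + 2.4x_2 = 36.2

x_1 = 6, x_2 = -1, x_3 = -2, x_4 = 6

Row-reduce the augmented matrix:
R1 ← R1 / (37/10).
R2 ← R2 + 9/10·R1.
R3 ← R3 − 19/5·R1.
R4 ← R4 − 18/5·R1.
R2 ← R2 / (-23/370).
R1 ← R1 + 19/37·R2.
R3 ← R3 + 647/370·R2.
R4 ← R4 − 786/185·R2.
R3 ← R3 / (1711/23).
R1 ← R1 − 524/23·R3.
R2 ← R2 − 995/23·R3.
R4 ← R4 + 21556/115·R3.
R4 ← R4 / (1860301/85550).
R1 ← R1 + 23172/8555·R4.
R2 ← R2 + 6436/1711·R4.
R3 ← R3 − 3564/8555·R4.
Reading off the reduced rows gives x_1 = 6, x_2 = -1, x_3 = -2, x_4 = 6.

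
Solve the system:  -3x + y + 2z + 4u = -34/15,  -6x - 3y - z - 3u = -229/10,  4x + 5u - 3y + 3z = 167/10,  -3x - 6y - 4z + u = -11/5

x = 14/5, y = 1/3, z = -3/2, u = 11/5

Row-reduce the augmented matrix:
R1 ← R1 / (-3).
R2 ← R2 + 6·R1.
R3 ← R3 − 4·R1.
R4 ← R4 + 3·R1.
R2 ← R2 / (-5).
R1 ← R1 + 1/3·R2.
R3 ← R3 + 5/3·R2.
R4 ← R4 + 7·R2.
R3 ← R3 / (22/3).
R1 ← R1 + 1/3·R3.
R2 ← R2 − 1·R3.
R4 ← R4 − 1·R3.
R4 ← R4 / (577/55).
R1 ← R1 − 2/55·R4.
R2 ← R2 − 16/55·R4.
R3 ← R3 − 21/11·R4.
Reading off the reduced rows gives x = 14/5, y = 1/3, z = -3/2, u = 11/5.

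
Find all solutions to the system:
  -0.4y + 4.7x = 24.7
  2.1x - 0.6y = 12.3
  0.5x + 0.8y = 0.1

x = 5, y = -3

Row-reduce the augmented matrix:
R1 ← R1 / (47/10).
R2 ← R2 − 21/10·R1.
R3 ← R3 − 1/2·R1.
R2 ← R2 / (-99/235).
R1 ← R1 + 4/47·R2.
R3 ← R3 − 198/235·R2.
R3 reduces to 0 = 0, so the extra equation is consistent.
Reading off the reduced rows gives x = 5, y = -3.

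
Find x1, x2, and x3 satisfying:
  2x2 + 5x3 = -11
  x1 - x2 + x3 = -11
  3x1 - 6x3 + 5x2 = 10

x1 = -6, x2 = 2, x3 = -3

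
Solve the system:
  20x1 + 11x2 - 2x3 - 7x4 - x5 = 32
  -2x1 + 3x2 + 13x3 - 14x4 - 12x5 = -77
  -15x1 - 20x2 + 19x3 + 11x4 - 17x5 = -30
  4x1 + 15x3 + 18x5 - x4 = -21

infinitely many solutions

Row-reduce:
R1 ← R1 / (20).
R2 ← R2 + 2·R1.
R3 ← R3 + 15·R1.
R4 ← R4 − 4·R1.
R2 ← R2 / (41/10).
R1 ← R1 − 11/20·R2.
R3 ← R3 + 47/4·R2.
R4 ← R4 + 11/5·R2.
R3 ← R3 / (4443/82).
R1 ← R1 + 149/82·R3.
R2 ← R2 − 128/41·R3.
R4 ← R4 − 913/41·R3.
R4 ← R4 / (33158/4443).
R1 ← R1 − 1786/4443·R4.
R2 ← R2 + 6617/4443·R4.
R3 ← R3 + 2983/4443·R4.
Rank is 4 with 5 unknowns, leaving x5 free.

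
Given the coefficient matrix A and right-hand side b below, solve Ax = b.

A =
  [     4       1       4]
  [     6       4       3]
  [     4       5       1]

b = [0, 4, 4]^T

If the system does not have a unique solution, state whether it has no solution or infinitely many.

x_1 = 4/3, x_2 = 0, x_3 = -4/3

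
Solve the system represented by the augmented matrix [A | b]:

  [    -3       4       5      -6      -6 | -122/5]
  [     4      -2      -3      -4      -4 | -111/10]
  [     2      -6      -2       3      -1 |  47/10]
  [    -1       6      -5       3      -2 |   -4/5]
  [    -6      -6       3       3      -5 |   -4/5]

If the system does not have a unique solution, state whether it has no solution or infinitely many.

x_1 = -3/2, x_2 = -1, x_3 = -3/2, x_4 = 2/5, x_5 = 5/2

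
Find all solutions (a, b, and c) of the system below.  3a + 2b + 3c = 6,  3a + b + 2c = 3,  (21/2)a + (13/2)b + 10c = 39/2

Row-reduce:
R1 ← R1 / (3).
R2 ← R2 − 3·R1.
R3 ← R3 − 21/2·R1.
R2 ← R2 / (-1).
R1 ← R1 − 2/3·R2.
R3 ← R3 + 1/2·R2.
Rank is 2 with 3 unknowns, leaving c free.

infinitely many solutions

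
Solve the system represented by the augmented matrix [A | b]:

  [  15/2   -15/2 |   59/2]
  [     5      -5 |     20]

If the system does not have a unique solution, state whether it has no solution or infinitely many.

Row-reduce:
R1 ← R1 / (15/2).
R2 ← R2 − 5·R1.
Row 2 reduces to 0 = 1/3, a contradiction. The system is inconsistent.

no solution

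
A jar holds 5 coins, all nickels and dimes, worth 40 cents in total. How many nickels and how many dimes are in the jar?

Let n = nickels, d = dimes.
  n + d = 5
  5n + 10d = 40
From equation 1: n = 5 − d.
Substitute into equation 2 and solve: d = 3.
Then n = 2.

nickels: 2, dimes: 3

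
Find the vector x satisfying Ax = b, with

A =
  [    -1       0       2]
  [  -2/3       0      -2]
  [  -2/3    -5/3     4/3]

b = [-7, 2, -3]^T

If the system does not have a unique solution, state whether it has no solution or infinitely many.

x_1 = 3, x_2 = -1, x_3 = -2

Row-reduce the augmented matrix:
R1 ← R1 / (-1).
R2 ← R2 + 2/3·R1.
R3 ← R3 + 2/3·R1.
Swap R2 and R3.
R2 ← R2 / (-5/3).
R3 ← R3 / (-10/3).
R1 ← R1 + 2·R3.
Reading off the reduced rows gives x_1 = 3, x_2 = -1, x_3 = -2.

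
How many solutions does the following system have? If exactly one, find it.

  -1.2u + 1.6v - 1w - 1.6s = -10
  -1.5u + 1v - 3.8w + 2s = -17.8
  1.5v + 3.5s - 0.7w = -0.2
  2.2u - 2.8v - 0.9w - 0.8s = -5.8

u = -2, v = -2, w = 6, s = 2

Row-reduce the augmented matrix:
R1 ← R1 / (-6/5).
R2 ← R2 + 3/2·R1.
R4 ← R4 − 11/5·R1.
R2 ← R2 / (-1).
R1 ← R1 + 4/3·R2.
R3 ← R3 − 3/2·R2.
R4 ← R4 − 2/15·R2.
R3 ← R3 / (-181/40).
R1 ← R1 − 127/30·R3.
R2 ← R2 − 51/20·R3.
R4 ← R4 + 461/150·R3.
R4 ← R4 / (-26206/2715).
R1 ← R1 − 2654/543·R4.
R2 ← R2 − 245/181·R4.
R3 ← R3 + 380/181·R4.
Reading off the reduced rows gives u = -2, v = -2, w = 6, s = 2.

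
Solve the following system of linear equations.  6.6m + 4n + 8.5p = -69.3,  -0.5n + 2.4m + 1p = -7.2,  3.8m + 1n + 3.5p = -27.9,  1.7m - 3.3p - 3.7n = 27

m = -3, n = -6, p = -3

Row-reduce the augmented matrix:
R1 ← R1 / (33/5).
R2 ← R2 − 12/5·R1.
R3 ← R3 − 19/5·R1.
R4 ← R4 − 17/10·R1.
R2 ← R2 / (-43/22).
R1 ← R1 − 20/33·R2.
R3 ← R3 + 43/33·R2.
R4 ← R4 + 1561/330·R2.
Swap R3 and R4.
R3 ← R3 / (-369/860).
R1 ← R1 − 55/86·R3.
R2 ← R2 − 46/43·R3.
R4 reduces to 0 = 0, so the extra equation is consistent.
Reading off the reduced rows gives m = -3, n = -6, p = -3.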